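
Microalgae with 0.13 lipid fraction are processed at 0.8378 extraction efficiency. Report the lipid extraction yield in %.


Y = lipid_content * extraction_eff * 100
= 0.13 * 0.8378 * 100
= 10.8914%

10.8914%


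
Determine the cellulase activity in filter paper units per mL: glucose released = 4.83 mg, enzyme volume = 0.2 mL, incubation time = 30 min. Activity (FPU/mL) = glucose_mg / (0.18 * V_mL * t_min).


Activity = glucose_mg / (0.18 mg/umol * V_mL * t_min)
= 4.83 / (0.18 * 0.2 * 30)
= 4.4722 FPU/mL

4.4722 FPU/mL


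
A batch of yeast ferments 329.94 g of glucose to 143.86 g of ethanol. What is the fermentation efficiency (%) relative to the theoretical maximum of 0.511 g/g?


Fermentation efficiency = (actual / (0.511 * glucose)) * 100
= (143.86 / (0.511 * 329.94)) * 100
= 85.3265%

85.3265%


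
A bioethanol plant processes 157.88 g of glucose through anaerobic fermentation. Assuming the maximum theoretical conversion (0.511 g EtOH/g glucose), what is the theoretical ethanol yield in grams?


Theoretical ethanol yield: m_EtOH = 0.511 * m_glucose
m_EtOH = 0.511 * 157.88 = 80.6767 g

80.6767 g


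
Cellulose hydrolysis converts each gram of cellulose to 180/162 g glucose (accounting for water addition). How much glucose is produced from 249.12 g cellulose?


glucose = cellulose * 180/162
= 249.12 * 180/162
= 276.8000 g

276.8000 g


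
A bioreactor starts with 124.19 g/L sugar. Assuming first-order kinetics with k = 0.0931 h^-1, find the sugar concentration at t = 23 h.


S = S0 * exp(-k * t)
S = 124.19 * exp(-0.0931 * 23)
S = 14.5926 g/L

14.5926 g/L


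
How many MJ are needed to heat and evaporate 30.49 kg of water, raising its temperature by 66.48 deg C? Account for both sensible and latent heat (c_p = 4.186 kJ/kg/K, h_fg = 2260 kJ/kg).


E = m_water * (4.186 * dT + 2260) / 1000
= 30.49 * (4.186 * 66.48 + 2260) / 1000
= 77.3923 MJ

77.3923 MJ


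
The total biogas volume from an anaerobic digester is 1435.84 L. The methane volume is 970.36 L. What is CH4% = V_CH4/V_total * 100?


CH4% = V_CH4 / V_total * 100
= 970.36 / 1435.84 * 100
= 67.5813%

67.5813%


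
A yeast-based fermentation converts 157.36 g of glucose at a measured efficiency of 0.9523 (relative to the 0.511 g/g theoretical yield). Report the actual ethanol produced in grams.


Actual ethanol: m = 0.511 * 157.36 * 0.9523
m = 76.5754 g

76.5754 g


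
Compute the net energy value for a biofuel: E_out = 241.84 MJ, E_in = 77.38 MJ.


NEV = E_out - E_in
= 241.84 - 77.38
= 164.4600 MJ

164.4600 MJ


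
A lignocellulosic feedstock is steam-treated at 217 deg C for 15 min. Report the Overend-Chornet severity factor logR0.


logR0 = log10(t * exp((T - 100) / 14.75))
= log10(15 * exp((217 - 100) / 14.75))
= 4.6210

4.6210


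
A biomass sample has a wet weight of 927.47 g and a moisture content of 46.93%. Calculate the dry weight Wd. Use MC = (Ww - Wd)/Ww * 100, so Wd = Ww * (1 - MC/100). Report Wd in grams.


Wd = Ww * (1 - MC/100)
= 927.47 * (1 - 46.93/100)
= 492.2083 g

492.2083 g


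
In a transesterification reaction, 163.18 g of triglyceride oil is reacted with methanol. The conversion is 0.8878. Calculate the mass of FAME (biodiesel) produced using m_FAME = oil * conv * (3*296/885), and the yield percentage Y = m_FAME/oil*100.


m_FAME = oil * conv * (3 * 296 / 885) = oil * conv * (888/885)
= 163.18 * 0.8878 * 888 / 885
= 145.3623 g
Y = m_FAME / oil * 100 = conv * (888/885) * 100
= 0.8878 * 888 / 885 * 100
= 89.08%

145.3623 g FAME; Y = 89.08%


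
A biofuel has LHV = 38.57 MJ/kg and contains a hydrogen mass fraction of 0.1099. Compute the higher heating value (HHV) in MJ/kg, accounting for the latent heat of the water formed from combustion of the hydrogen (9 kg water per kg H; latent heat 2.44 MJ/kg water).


HHV = LHV + H_frac * 9 * 2.44
= 38.57 + 0.1099 * 9 * 2.44
= 40.9834 MJ/kg

40.9834 MJ/kg


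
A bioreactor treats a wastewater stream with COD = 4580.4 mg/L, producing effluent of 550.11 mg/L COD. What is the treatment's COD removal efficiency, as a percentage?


eta = (COD_in - COD_out) / COD_in * 100
= (4580.4 - 550.11) / 4580.4 * 100
= 87.9899%

87.9899%


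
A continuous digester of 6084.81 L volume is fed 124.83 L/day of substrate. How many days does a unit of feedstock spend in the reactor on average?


HRT = V / Q
= 6084.81 / 124.83
= 48.7448 days

48.7448 days


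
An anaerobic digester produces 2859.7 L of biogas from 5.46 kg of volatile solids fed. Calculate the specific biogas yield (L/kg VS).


Y = V / VS
= 2859.7 / 5.46
= 523.7546 L/kg VS

523.7546 L/kg VS


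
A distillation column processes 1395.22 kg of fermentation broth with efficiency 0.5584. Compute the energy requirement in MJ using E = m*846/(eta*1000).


E = m * 846 / (eta * 1000)
= 1395.22 * 846 / (0.5584 * 1000)
= 2113.8183 MJ

2113.8183 MJ


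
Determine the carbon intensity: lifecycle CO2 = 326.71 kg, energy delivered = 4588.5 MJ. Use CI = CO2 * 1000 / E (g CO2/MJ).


CI = CO2 * 1000 / E
= 326.71 * 1000 / 4588.5
= 71.2019 g CO2/MJ

71.2019 g CO2/MJ


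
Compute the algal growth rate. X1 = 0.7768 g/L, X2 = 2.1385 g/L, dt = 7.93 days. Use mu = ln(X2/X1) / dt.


mu = ln(X2/X1) / dt
= ln(2.1385/0.7768) / 7.93
= 0.1277 per day

0.1277 per day


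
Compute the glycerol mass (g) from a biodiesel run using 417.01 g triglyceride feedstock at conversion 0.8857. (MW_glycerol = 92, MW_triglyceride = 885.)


glycerol = oil * conv * (92/885)
= 417.01 * 0.8857 * 92 / 885
= 38.3953 g

38.3953 g


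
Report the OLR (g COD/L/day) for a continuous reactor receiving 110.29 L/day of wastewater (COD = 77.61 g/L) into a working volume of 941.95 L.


OLR = Q * S / V
= 110.29 * 77.61 / 941.95
= 9.0871 g/L/day

9.0871 g/L/day


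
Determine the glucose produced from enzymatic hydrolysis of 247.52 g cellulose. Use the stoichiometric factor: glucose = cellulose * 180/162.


glucose = cellulose * 180/162
= 247.52 * 180/162
= 275.0222 g

275.0222 g


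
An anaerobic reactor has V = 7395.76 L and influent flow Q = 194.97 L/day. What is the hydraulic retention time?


HRT = V / Q
= 7395.76 / 194.97
= 37.9328 days

37.9328 days


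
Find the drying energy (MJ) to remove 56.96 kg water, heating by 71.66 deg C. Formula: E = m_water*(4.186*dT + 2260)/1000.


E = m_water * (4.186 * dT + 2260) / 1000
= 56.96 * (4.186 * 71.66 + 2260) / 1000
= 145.8158 MJ

145.8158 MJ


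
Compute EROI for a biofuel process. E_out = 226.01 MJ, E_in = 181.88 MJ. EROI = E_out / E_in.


EROI = E_out / E_in
= 226.01 / 181.88
= 1.2426

1.2426


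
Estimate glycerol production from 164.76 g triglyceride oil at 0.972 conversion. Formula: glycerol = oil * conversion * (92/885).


glycerol = oil * conv * (92/885)
= 164.76 * 0.972 * 92 / 885
= 16.6480 g

16.6480 g


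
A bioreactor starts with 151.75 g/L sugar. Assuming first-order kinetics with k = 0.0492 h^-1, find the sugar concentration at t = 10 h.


S = S0 * exp(-k * t)
S = 151.75 * exp(-0.0492 * 10)
S = 92.7803 g/L

92.7803 g/L


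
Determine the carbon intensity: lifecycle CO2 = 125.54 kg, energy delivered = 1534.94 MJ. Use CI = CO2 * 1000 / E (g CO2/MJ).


CI = CO2 * 1000 / E
= 125.54 * 1000 / 1534.94
= 81.7882 g CO2/MJ

81.7882 g CO2/MJ


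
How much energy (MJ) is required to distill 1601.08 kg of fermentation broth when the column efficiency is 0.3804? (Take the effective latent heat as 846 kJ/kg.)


E = m * 846 / (eta * 1000)
= 1601.08 * 846 / (0.3804 * 1000)
= 3560.7615 MJ

3560.7615 MJ


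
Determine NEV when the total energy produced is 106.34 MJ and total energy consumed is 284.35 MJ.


NEV = E_out - E_in
= 106.34 - 284.35
= -178.0100 MJ

-178.0100 MJ


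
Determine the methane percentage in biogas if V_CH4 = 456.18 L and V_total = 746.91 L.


CH4% = V_CH4 / V_total * 100
= 456.18 / 746.91 * 100
= 61.0756%

61.0756%


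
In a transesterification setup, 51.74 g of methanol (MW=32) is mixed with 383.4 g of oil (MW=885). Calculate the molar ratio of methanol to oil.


Molar ratio = n_MeOH / n_oil = (MeOH/32) / (oil/885) = (MeOH * 885) / (32 * oil)
= (51.74 * 885) / (32 * 383.4)
= 3.7322

3.7322


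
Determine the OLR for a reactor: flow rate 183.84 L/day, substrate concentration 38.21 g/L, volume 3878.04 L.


OLR = Q * S / V
= 183.84 * 38.21 / 3878.04
= 1.8114 g/L/day

1.8114 g/L/day


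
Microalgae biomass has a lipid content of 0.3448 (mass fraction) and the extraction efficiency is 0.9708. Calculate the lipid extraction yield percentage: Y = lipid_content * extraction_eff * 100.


Y = lipid_content * extraction_eff * 100
= 0.3448 * 0.9708 * 100
= 33.4732%

33.4732%


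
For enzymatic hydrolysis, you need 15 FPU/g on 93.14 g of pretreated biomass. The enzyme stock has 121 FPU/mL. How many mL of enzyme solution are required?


V = dosage * m_sub / activity
V = 15 * 93.14 / 121
V = 11.5463 mL

11.5463 mL


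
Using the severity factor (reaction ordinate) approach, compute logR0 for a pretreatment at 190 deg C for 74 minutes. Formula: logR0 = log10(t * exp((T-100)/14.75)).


logR0 = log10(t * exp((T - 100) / 14.75))
= log10(74 * exp((190 - 100) / 14.75))
= 4.5192

4.5192


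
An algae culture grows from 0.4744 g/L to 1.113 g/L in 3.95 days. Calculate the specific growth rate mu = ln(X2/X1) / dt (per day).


mu = ln(X2/X1) / dt
= ln(1.113/0.4744) / 3.95
= 0.2159 per day

0.2159 per day


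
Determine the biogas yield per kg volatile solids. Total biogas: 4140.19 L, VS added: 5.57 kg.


Y = V / VS
= 4140.19 / 5.57
= 743.3016 L/kg VS

743.3016 L/kg VS


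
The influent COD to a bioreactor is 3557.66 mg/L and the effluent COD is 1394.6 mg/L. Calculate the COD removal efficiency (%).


eta = (COD_in - COD_out) / COD_in * 100
= (3557.66 - 1394.6) / 3557.66 * 100
= 60.8001%

60.8001%


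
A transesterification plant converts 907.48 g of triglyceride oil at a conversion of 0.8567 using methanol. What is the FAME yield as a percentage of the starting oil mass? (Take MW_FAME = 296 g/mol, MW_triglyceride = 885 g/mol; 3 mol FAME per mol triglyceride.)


m_FAME = oil * conv * (3 * 296 / 885) = oil * conv * (888/885)
= 907.48 * 0.8567 * 888 / 885
= 780.0735 g
Y = m_FAME / oil * 100 = conv * (888/885) * 100
= 0.8567 * 888 / 885 * 100
= 85.96%

85.96%


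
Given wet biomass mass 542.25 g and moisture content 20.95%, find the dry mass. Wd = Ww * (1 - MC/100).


Wd = Ww * (1 - MC/100)
= 542.25 * (1 - 20.95/100)
= 428.6486 g

428.6486 g


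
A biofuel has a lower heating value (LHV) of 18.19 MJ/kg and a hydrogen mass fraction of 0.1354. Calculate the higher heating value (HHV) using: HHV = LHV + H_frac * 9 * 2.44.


HHV = LHV + H_frac * 9 * 2.44
= 18.19 + 0.1354 * 9 * 2.44
= 21.1634 MJ/kg

21.1634 MJ/kg


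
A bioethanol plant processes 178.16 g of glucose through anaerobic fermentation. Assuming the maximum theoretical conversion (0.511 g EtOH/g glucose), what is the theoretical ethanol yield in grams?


Theoretical ethanol yield: m_EtOH = 0.511 * m_glucose
m_EtOH = 0.511 * 178.16 = 91.0398 g

91.0398 g


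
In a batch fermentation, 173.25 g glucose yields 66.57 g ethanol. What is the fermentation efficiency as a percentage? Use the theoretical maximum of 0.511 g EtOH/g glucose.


Fermentation efficiency = (actual / (0.511 * glucose)) * 100
= (66.57 / (0.511 * 173.25)) * 100
= 75.1942%

75.1942%


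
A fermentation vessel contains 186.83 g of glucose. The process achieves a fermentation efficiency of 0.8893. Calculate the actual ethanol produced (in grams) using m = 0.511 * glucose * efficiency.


Actual ethanol: m = 0.511 * 186.83 * 0.8893
m = 84.9016 g

84.9016 g


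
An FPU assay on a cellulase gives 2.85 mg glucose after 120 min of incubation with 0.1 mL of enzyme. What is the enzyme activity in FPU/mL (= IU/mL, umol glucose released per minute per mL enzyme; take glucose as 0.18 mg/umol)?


Activity = glucose_mg / (0.18 mg/umol * V_mL * t_min)
= 2.85 / (0.18 * 0.1 * 120)
= 1.3194 FPU/mL

1.3194 FPU/mL


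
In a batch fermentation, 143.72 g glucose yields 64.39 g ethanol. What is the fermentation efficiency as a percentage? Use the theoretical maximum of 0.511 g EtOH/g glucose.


Fermentation efficiency = (actual / (0.511 * glucose)) * 100
= (64.39 / (0.511 * 143.72)) * 100
= 87.6759%

87.6759%


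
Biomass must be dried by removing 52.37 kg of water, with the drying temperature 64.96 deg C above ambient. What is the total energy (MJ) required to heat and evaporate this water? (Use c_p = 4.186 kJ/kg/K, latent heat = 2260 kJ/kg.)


E = m_water * (4.186 * dT + 2260) / 1000
= 52.37 * (4.186 * 64.96 + 2260) / 1000
= 132.5968 MJ

132.5968 MJ


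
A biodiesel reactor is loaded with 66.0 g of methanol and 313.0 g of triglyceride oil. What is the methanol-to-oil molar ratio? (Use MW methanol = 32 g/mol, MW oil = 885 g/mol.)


Molar ratio = n_MeOH / n_oil = (MeOH/32) / (oil/885) = (MeOH * 885) / (32 * oil)
= (66.0 * 885) / (32 * 313.0)
= 5.8317

5.8317


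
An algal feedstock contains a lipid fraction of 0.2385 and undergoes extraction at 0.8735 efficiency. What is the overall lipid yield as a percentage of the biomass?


Y = lipid_content * extraction_eff * 100
= 0.2385 * 0.8735 * 100
= 20.8330%

20.8330%


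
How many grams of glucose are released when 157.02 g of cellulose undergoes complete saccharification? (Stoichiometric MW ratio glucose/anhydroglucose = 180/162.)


glucose = cellulose * 180/162
= 157.02 * 180/162
= 174.4667 g

174.4667 g


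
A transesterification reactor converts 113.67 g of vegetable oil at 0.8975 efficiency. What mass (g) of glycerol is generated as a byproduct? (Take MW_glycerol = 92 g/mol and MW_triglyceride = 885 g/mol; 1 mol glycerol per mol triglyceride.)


glycerol = oil * conv * (92/885)
= 113.67 * 0.8975 * 92 / 885
= 10.6053 g

10.6053 g


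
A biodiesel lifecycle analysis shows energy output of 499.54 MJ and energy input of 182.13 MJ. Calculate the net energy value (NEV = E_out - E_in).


NEV = E_out - E_in
= 499.54 - 182.13
= 317.4100 MJ

317.4100 MJ


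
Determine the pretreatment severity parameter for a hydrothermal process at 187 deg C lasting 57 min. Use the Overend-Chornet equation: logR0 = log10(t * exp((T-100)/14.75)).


logR0 = log10(t * exp((T - 100) / 14.75))
= log10(57 * exp((187 - 100) / 14.75))
= 4.3175

4.3175


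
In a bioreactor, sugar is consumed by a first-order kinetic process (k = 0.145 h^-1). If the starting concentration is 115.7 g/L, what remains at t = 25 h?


S = S0 * exp(-k * t)
S = 115.7 * exp(-0.145 * 25)
S = 3.0833 g/L

3.0833 g/L


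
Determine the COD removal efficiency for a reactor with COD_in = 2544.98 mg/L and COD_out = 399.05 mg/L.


eta = (COD_in - COD_out) / COD_in * 100
= (2544.98 - 399.05) / 2544.98 * 100
= 84.3201%

84.3201%


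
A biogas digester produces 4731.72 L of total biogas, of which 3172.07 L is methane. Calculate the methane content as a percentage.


CH4% = V_CH4 / V_total * 100
= 3172.07 / 4731.72 * 100
= 67.0384%

67.0384%


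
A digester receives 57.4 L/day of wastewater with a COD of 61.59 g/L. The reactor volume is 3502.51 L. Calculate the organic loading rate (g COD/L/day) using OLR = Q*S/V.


OLR = Q * S / V
= 57.4 * 61.59 / 3502.51
= 1.0094 g/L/day

1.0094 g/L/day


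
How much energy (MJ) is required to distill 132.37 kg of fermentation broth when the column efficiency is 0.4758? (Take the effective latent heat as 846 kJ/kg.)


E = m * 846 / (eta * 1000)
= 132.37 * 846 / (0.4758 * 1000)
= 235.3615 MJ

235.3615 MJ


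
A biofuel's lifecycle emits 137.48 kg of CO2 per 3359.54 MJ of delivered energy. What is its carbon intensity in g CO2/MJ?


CI = CO2 * 1000 / E
= 137.48 * 1000 / 3359.54
= 40.9223 g CO2/MJ

40.9223 g CO2/MJ


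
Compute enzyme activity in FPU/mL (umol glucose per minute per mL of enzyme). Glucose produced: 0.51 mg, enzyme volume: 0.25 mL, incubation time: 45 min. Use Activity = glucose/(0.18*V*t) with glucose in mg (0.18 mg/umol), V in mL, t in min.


Activity = glucose_mg / (0.18 mg/umol * V_mL * t_min)
= 0.51 / (0.18 * 0.25 * 45)
= 0.2519 FPU/mL

0.2519 FPU/mL


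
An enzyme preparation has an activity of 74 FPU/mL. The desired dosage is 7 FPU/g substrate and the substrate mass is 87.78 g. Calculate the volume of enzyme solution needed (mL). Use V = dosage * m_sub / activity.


V = dosage * m_sub / activity
V = 7 * 87.78 / 74
V = 8.3035 mL

8.3035 mL


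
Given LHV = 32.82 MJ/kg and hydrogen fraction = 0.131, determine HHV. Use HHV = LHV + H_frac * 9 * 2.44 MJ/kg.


HHV = LHV + H_frac * 9 * 2.44
= 32.82 + 0.131 * 9 * 2.44
= 35.6968 MJ/kg

35.6968 MJ/kg


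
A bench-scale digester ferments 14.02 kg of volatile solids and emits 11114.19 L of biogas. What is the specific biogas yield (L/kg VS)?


Y = V / VS
= 11114.19 / 14.02
= 792.7382 L/kg VS

792.7382 L/kg VS


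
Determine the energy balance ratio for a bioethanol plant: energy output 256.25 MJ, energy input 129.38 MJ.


EROI = E_out / E_in
= 256.25 / 129.38
= 1.9806

1.9806


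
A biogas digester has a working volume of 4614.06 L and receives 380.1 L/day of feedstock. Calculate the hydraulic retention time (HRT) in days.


HRT = V / Q
= 4614.06 / 380.1
= 12.1391 days

12.1391 days


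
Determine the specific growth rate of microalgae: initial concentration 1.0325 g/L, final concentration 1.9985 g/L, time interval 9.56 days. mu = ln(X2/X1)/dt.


mu = ln(X2/X1) / dt
= ln(1.9985/1.0325) / 9.56
= 0.0691 per day

0.0691 per day


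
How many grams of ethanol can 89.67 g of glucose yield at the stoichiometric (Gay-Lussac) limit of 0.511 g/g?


Theoretical ethanol yield: m_EtOH = 0.511 * m_glucose
m_EtOH = 0.511 * 89.67 = 45.8214 g

45.8214 g


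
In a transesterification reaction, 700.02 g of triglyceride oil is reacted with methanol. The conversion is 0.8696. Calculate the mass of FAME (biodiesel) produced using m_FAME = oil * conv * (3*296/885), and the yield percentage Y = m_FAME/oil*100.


m_FAME = oil * conv * (3 * 296 / 885) = oil * conv * (888/885)
= 700.02 * 0.8696 * 888 / 885
= 610.8009 g
Y = m_FAME / oil * 100 = conv * (888/885) * 100
= 0.8696 * 888 / 885 * 100
= 87.25%

610.8009 g FAME; Y = 87.25%


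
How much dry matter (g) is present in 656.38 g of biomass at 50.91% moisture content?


Wd = Ww * (1 - MC/100)
= 656.38 * (1 - 50.91/100)
= 322.2169 g

322.2169 g


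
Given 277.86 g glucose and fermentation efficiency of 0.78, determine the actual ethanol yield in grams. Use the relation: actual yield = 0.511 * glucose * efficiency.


Actual ethanol: m = 0.511 * 277.86 * 0.78
m = 110.7494 g

110.7494 g


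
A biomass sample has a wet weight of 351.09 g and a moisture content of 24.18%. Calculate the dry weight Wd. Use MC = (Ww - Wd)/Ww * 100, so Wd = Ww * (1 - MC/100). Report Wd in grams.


Wd = Ww * (1 - MC/100)
= 351.09 * (1 - 24.18/100)
= 266.1964 g

266.1964 g


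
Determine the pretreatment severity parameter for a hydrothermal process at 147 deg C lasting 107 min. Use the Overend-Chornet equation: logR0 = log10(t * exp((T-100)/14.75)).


logR0 = log10(t * exp((T - 100) / 14.75))
= log10(107 * exp((147 - 100) / 14.75))
= 3.4132

3.4132


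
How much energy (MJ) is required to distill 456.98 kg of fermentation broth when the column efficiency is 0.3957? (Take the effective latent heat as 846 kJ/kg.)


E = m * 846 / (eta * 1000)
= 456.98 * 846 / (0.3957 * 1000)
= 977.0156 MJ

977.0156 MJ


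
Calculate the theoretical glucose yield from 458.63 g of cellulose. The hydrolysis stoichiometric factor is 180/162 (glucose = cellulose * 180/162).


glucose = cellulose * 180/162
= 458.63 * 180/162
= 509.5889 g

509.5889 g


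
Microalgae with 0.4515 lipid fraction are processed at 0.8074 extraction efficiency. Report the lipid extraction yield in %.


Y = lipid_content * extraction_eff * 100
= 0.4515 * 0.8074 * 100
= 36.4541%

36.4541%


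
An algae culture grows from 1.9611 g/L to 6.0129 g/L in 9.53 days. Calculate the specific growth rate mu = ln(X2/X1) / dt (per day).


mu = ln(X2/X1) / dt
= ln(6.0129/1.9611) / 9.53
= 0.1176 per day

0.1176 per day


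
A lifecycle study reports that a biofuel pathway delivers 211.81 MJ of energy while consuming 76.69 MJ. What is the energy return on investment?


EROI = E_out / E_in
= 211.81 / 76.69
= 2.7619

2.7619


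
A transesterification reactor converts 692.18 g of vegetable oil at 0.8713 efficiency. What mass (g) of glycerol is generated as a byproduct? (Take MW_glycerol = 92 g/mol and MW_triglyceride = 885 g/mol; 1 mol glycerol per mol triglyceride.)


glycerol = oil * conv * (92/885)
= 692.18 * 0.8713 * 92 / 885
= 62.6948 g

62.6948 g


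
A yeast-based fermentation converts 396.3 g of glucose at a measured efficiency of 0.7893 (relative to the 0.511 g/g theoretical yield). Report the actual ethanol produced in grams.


Actual ethanol: m = 0.511 * 396.3 * 0.7893
m = 159.8406 g

159.8406 g


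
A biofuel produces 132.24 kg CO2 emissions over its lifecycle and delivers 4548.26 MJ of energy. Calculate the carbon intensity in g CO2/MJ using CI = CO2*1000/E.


CI = CO2 * 1000 / E
= 132.24 * 1000 / 4548.26
= 29.0749 g CO2/MJ

29.0749 g CO2/MJ


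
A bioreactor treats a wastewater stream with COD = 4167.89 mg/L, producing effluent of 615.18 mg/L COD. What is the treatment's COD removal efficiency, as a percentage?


eta = (COD_in - COD_out) / COD_in * 100
= (4167.89 - 615.18) / 4167.89 * 100
= 85.2400%

85.2400%


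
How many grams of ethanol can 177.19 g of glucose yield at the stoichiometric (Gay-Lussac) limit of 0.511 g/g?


Theoretical ethanol yield: m_EtOH = 0.511 * m_glucose
m_EtOH = 0.511 * 177.19 = 90.5441 g

90.5441 g


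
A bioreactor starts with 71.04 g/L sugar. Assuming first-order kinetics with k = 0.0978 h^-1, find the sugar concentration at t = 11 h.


S = S0 * exp(-k * t)
S = 71.04 * exp(-0.0978 * 11)
S = 24.2264 g/L

24.2264 g/L


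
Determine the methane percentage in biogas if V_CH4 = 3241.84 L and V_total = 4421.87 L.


CH4% = V_CH4 / V_total * 100
= 3241.84 / 4421.87 * 100
= 73.3138%

73.3138%


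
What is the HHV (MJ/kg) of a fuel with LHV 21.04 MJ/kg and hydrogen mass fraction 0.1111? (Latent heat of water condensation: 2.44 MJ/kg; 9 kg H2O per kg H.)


HHV = LHV + H_frac * 9 * 2.44
= 21.04 + 0.1111 * 9 * 2.44
= 23.4798 MJ/kg

23.4798 MJ/kg


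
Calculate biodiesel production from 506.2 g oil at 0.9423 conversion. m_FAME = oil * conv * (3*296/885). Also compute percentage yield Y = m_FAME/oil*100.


m_FAME = oil * conv * (3 * 296 / 885) = oil * conv * (888/885)
= 506.2 * 0.9423 * 888 / 885
= 478.6092 g
Y = m_FAME / oil * 100 = conv * (888/885) * 100
= 0.9423 * 888 / 885 * 100
= 94.55%

478.6092 g FAME; Y = 94.55%


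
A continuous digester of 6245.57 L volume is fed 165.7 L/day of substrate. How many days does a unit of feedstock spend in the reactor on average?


HRT = V / Q
= 6245.57 / 165.7
= 37.6920 days

37.6920 days


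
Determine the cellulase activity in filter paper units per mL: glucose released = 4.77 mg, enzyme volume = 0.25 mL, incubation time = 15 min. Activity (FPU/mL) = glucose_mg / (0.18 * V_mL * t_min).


Activity = glucose_mg / (0.18 mg/umol * V_mL * t_min)
= 4.77 / (0.18 * 0.25 * 15)
= 7.0667 FPU/mL

7.0667 FPU/mL


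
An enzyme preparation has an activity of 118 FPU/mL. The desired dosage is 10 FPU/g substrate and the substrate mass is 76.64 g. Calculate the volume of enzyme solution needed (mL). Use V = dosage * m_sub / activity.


V = dosage * m_sub / activity
V = 10 * 76.64 / 118
V = 6.4949 mL

6.4949 mL


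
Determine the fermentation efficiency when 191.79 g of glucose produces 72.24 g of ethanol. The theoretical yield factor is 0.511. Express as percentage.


Fermentation efficiency = (actual / (0.511 * glucose)) * 100
= (72.24 / (0.511 * 191.79)) * 100
= 73.7108%

73.7108%


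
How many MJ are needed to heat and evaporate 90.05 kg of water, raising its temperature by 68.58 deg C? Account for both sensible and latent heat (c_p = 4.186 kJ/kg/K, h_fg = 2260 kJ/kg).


E = m_water * (4.186 * dT + 2260) / 1000
= 90.05 * (4.186 * 68.58 + 2260) / 1000
= 229.3642 MJ

229.3642 MJ


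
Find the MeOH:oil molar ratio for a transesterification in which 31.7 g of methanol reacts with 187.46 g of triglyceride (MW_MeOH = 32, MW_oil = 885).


Molar ratio = n_MeOH / n_oil = (MeOH/32) / (oil/885) = (MeOH * 885) / (32 * oil)
= (31.7 * 885) / (32 * 187.46)
= 4.6767

4.6767


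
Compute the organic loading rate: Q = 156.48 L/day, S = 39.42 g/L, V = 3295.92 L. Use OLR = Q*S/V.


OLR = Q * S / V
= 156.48 * 39.42 / 3295.92
= 1.8715 g/L/day

1.8715 g/L/day


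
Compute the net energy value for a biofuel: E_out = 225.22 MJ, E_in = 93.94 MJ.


NEV = E_out - E_in
= 225.22 - 93.94
= 131.2800 MJ

131.2800 MJ


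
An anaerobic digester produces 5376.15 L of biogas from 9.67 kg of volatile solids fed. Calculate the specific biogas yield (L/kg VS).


Y = V / VS
= 5376.15 / 9.67
= 555.9617 L/kg VS

555.9617 L/kg VS


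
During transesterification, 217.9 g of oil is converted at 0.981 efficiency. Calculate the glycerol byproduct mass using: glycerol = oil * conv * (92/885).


glycerol = oil * conv * (92/885)
= 217.9 * 0.981 * 92 / 885
= 22.2214 g

22.2214 g


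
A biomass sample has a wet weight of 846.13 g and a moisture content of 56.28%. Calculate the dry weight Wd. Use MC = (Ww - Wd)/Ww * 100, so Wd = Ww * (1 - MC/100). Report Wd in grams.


Wd = Ww * (1 - MC/100)
= 846.13 * (1 - 56.28/100)
= 369.9280 g

369.9280 g


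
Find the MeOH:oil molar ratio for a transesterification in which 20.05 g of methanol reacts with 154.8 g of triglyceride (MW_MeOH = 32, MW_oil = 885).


Molar ratio = n_MeOH / n_oil = (MeOH/32) / (oil/885) = (MeOH * 885) / (32 * oil)
= (20.05 * 885) / (32 * 154.8)
= 3.5821

3.5821


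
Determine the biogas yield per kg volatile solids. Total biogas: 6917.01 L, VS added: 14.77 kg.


Y = V / VS
= 6917.01 / 14.77
= 468.3148 L/kg VS

468.3148 L/kg VS


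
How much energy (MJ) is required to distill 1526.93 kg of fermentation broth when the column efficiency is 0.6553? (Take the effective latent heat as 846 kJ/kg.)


E = m * 846 / (eta * 1000)
= 1526.93 * 846 / (0.6553 * 1000)
= 1971.2846 MJ

1971.2846 MJ


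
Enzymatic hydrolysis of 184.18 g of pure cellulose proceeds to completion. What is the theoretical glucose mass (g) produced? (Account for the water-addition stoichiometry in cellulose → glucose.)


glucose = cellulose * 180/162
= 184.18 * 180/162
= 204.6444 g

204.6444 g


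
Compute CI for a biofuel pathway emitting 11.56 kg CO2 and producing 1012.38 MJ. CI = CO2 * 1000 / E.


CI = CO2 * 1000 / E
= 11.56 * 1000 / 1012.38
= 11.4186 g CO2/MJ

11.4186 g CO2/MJ


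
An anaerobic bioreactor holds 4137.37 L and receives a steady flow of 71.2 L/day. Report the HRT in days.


HRT = V / Q
= 4137.37 / 71.2
= 58.1091 days

58.1091 days


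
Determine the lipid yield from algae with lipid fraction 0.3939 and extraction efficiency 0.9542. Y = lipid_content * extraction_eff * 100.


Y = lipid_content * extraction_eff * 100
= 0.3939 * 0.9542 * 100
= 37.5859%

37.5859%


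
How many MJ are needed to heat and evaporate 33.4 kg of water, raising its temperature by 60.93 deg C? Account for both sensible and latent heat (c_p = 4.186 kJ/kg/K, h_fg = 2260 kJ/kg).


E = m_water * (4.186 * dT + 2260) / 1000
= 33.4 * (4.186 * 60.93 + 2260) / 1000
= 84.0028 MJ

84.0028 MJ


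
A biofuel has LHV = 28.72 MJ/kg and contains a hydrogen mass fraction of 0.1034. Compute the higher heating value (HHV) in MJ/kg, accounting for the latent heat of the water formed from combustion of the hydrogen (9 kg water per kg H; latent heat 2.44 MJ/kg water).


HHV = LHV + H_frac * 9 * 2.44
= 28.72 + 0.1034 * 9 * 2.44
= 30.9907 MJ/kg

30.9907 MJ/kg


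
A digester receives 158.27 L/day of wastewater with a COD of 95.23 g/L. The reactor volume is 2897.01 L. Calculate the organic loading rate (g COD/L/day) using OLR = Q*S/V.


OLR = Q * S / V
= 158.27 * 95.23 / 2897.01
= 5.2026 g/L/day

5.2026 g/L/day


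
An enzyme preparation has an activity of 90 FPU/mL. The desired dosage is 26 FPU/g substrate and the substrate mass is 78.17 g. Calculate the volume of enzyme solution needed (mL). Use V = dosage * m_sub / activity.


V = dosage * m_sub / activity
V = 26 * 78.17 / 90
V = 22.5824 mL

22.5824 mL


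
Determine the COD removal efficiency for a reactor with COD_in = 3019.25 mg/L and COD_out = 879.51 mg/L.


eta = (COD_in - COD_out) / COD_in * 100
= (3019.25 - 879.51) / 3019.25 * 100
= 70.8699%

70.8699%


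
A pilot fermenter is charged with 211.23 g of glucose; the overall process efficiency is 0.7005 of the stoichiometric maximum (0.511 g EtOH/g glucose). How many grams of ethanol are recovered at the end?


Actual ethanol: m = 0.511 * 211.23 * 0.7005
m = 75.6109 g

75.6109 g


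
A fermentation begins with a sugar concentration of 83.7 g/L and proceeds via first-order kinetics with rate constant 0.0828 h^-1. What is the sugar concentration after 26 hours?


S = S0 * exp(-k * t)
S = 83.7 * exp(-0.0828 * 26)
S = 9.7225 g/L

9.7225 g/L


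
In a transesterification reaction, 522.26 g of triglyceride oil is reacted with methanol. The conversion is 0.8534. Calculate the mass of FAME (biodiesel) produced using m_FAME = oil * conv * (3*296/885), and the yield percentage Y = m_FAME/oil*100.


m_FAME = oil * conv * (3 * 296 / 885) = oil * conv * (888/885)
= 522.26 * 0.8534 * 888 / 885
= 447.2075 g
Y = m_FAME / oil * 100 = conv * (888/885) * 100
= 0.8534 * 888 / 885 * 100
= 85.63%

447.2075 g FAME; Y = 85.63%


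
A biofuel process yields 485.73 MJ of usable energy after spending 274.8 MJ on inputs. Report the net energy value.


NEV = E_out - E_in
= 485.73 - 274.8
= 210.9300 MJ

210.9300 MJ


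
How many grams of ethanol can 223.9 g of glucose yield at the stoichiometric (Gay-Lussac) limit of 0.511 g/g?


Theoretical ethanol yield: m_EtOH = 0.511 * m_glucose
m_EtOH = 0.511 * 223.9 = 114.4129 g

114.4129 g


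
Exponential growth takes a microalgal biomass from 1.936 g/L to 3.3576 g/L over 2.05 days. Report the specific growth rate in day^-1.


mu = ln(X2/X1) / dt
= ln(3.3576/1.936) / 2.05
= 0.2686 per day

0.2686 per day


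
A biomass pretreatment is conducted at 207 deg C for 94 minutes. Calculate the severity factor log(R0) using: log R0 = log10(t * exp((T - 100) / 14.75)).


logR0 = log10(t * exp((T - 100) / 14.75))
= log10(94 * exp((207 - 100) / 14.75))
= 5.1236

5.1236


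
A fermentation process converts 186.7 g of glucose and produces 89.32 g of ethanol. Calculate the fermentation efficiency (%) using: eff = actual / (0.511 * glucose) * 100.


Fermentation efficiency = (actual / (0.511 * glucose)) * 100
= (89.32 / (0.511 * 186.7)) * 100
= 93.6232%

93.6232%


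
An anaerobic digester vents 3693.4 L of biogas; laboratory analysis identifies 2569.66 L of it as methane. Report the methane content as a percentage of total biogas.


CH4% = V_CH4 / V_total * 100
= 2569.66 / 3693.4 * 100
= 69.5744%

69.5744%


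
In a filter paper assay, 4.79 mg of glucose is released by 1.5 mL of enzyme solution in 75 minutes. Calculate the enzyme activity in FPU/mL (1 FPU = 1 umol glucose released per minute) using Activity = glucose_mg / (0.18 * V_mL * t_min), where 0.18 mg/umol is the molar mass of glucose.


Activity = glucose_mg / (0.18 mg/umol * V_mL * t_min)
= 4.79 / (0.18 * 1.5 * 75)
= 0.2365 FPU/mL

0.2365 FPU/mL


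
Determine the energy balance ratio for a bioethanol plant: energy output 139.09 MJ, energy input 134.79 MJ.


EROI = E_out / E_in
= 139.09 / 134.79
= 1.0319

1.0319


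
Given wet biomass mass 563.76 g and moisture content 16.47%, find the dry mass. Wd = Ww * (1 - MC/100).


Wd = Ww * (1 - MC/100)
= 563.76 * (1 - 16.47/100)
= 470.9087 g

470.9087 g


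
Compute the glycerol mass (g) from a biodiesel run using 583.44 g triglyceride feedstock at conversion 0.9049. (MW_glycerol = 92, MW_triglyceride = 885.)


glycerol = oil * conv * (92/885)
= 583.44 * 0.9049 * 92 / 885
= 54.8834 g

54.8834 g


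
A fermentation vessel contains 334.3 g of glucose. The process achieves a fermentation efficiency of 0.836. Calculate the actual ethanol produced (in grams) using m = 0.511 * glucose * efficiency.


Actual ethanol: m = 0.511 * 334.3 * 0.836
m = 142.8116 g

142.8116 g


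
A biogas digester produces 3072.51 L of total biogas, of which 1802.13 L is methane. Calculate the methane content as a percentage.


CH4% = V_CH4 / V_total * 100
= 1802.13 / 3072.51 * 100
= 58.6533%

58.6533%


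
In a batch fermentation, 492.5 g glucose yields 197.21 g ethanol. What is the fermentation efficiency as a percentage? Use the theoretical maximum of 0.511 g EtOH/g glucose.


Fermentation efficiency = (actual / (0.511 * glucose)) * 100
= (197.21 / (0.511 * 492.5)) * 100
= 78.3613%

78.3613%


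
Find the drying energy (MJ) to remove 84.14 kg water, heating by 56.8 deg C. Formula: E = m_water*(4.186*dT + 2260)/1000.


E = m_water * (4.186 * dT + 2260) / 1000
= 84.14 * (4.186 * 56.8 + 2260) / 1000
= 210.1619 MJ

210.1619 MJ


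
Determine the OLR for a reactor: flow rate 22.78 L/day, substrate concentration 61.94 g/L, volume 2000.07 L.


OLR = Q * S / V
= 22.78 * 61.94 / 2000.07
= 0.7055 g/L/day

0.7055 g/L/day


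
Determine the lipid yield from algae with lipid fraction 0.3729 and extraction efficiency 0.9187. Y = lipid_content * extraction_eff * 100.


Y = lipid_content * extraction_eff * 100
= 0.3729 * 0.9187 * 100
= 34.2583%

34.2583%


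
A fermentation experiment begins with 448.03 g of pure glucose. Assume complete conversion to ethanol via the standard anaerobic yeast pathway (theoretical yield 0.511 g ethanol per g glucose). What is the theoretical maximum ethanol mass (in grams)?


Theoretical ethanol yield: m_EtOH = 0.511 * m_glucose
m_EtOH = 0.511 * 448.03 = 228.9433 g

228.9433 g


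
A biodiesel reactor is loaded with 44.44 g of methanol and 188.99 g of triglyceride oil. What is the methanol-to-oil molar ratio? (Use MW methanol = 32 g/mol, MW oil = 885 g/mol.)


Molar ratio = n_MeOH / n_oil = (MeOH/32) / (oil/885) = (MeOH * 885) / (32 * oil)
= (44.44 * 885) / (32 * 188.99)
= 6.5032

6.5032


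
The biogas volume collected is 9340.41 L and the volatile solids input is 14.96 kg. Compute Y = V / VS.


Y = V / VS
= 9340.41 / 14.96
= 624.3590 L/kg VS

624.3590 L/kg VS


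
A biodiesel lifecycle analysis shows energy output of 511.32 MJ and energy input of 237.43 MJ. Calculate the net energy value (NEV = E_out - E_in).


NEV = E_out - E_in
= 511.32 - 237.43
= 273.8900 MJ

273.8900 MJ


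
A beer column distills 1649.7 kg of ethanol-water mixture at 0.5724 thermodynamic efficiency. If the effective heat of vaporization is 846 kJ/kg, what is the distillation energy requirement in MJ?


E = m * 846 / (eta * 1000)
= 1649.7 * 846 / (0.5724 * 1000)
= 2438.2358 MJ

2438.2358 MJ


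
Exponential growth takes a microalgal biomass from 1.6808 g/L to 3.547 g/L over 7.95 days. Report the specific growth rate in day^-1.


mu = ln(X2/X1) / dt
= ln(3.547/1.6808) / 7.95
= 0.0939 per day

0.0939 per day


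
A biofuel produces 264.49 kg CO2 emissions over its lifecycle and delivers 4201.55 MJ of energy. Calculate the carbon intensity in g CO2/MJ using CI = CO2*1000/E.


CI = CO2 * 1000 / E
= 264.49 * 1000 / 4201.55
= 62.9506 g CO2/MJ

62.9506 g CO2/MJ


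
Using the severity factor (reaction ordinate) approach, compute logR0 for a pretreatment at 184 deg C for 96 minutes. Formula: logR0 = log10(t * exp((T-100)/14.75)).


logR0 = log10(t * exp((T - 100) / 14.75))
= log10(96 * exp((184 - 100) / 14.75))
= 4.4555

4.4555


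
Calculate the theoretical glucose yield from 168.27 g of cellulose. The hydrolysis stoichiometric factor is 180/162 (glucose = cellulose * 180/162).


glucose = cellulose * 180/162
= 168.27 * 180/162
= 186.9667 g

186.9667 g


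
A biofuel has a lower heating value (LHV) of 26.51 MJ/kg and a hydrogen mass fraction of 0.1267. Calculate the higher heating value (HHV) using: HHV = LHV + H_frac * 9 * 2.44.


HHV = LHV + H_frac * 9 * 2.44
= 26.51 + 0.1267 * 9 * 2.44
= 29.2923 MJ/kg

29.2923 MJ/kg


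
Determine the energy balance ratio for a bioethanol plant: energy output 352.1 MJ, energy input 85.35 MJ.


EROI = E_out / E_in
= 352.1 / 85.35
= 4.1254

4.1254


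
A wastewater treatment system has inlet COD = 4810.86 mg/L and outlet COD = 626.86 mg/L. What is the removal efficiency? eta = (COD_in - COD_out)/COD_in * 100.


eta = (COD_in - COD_out) / COD_in * 100
= (4810.86 - 626.86) / 4810.86 * 100
= 86.9699%

86.9699%


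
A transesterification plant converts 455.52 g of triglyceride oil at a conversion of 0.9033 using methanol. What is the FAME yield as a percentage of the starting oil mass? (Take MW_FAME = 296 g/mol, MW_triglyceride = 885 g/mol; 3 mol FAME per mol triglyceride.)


m_FAME = oil * conv * (3 * 296 / 885) = oil * conv * (888/885)
= 455.52 * 0.9033 * 888 / 885
= 412.8660 g
Y = m_FAME / oil * 100 = conv * (888/885) * 100
= 0.9033 * 888 / 885 * 100
= 90.64%

90.64%


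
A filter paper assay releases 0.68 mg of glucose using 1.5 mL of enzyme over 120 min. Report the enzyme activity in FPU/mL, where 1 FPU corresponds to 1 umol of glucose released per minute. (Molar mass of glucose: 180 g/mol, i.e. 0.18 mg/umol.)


Activity = glucose_mg / (0.18 mg/umol * V_mL * t_min)
= 0.68 / (0.18 * 1.5 * 120)
= 0.0210 FPU/mL

0.0210 FPU/mL


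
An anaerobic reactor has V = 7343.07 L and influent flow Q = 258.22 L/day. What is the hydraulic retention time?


HRT = V / Q
= 7343.07 / 258.22
= 28.4373 days

28.4373 days


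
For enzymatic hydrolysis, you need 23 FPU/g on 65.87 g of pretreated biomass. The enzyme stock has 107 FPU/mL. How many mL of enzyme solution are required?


V = dosage * m_sub / activity
V = 23 * 65.87 / 107
V = 14.1590 mL

14.1590 mL


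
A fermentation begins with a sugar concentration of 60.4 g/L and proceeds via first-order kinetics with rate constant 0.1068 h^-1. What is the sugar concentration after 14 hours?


S = S0 * exp(-k * t)
S = 60.4 * exp(-0.1068 * 14)
S = 13.5419 g/L

13.5419 g/L


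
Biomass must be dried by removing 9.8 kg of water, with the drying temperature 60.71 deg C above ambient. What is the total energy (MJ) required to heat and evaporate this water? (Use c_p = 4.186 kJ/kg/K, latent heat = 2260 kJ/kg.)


E = m_water * (4.186 * dT + 2260) / 1000
= 9.8 * (4.186 * 60.71 + 2260) / 1000
= 24.6385 MJ

24.6385 MJ


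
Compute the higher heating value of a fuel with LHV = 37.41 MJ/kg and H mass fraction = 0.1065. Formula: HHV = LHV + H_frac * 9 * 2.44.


HHV = LHV + H_frac * 9 * 2.44
= 37.41 + 0.1065 * 9 * 2.44
= 39.7487 MJ/kg

39.7487 MJ/kg


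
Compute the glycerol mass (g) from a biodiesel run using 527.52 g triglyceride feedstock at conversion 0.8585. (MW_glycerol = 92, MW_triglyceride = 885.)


glycerol = oil * conv * (92/885)
= 527.52 * 0.8585 * 92 / 885
= 47.0786 g

47.0786 g


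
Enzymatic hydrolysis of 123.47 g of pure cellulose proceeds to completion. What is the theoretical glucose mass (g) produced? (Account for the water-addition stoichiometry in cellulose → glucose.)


glucose = cellulose * 180/162
= 123.47 * 180/162
= 137.1889 g

137.1889 g


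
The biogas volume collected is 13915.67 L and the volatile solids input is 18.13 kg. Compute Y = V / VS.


Y = V / VS
= 13915.67 / 18.13
= 767.5494 L/kg VS

767.5494 L/kg VS


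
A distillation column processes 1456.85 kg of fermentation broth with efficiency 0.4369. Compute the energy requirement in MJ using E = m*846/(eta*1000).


E = m * 846 / (eta * 1000)
= 1456.85 * 846 / (0.4369 * 1000)
= 2821.0005 MJ

2821.0005 MJ
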